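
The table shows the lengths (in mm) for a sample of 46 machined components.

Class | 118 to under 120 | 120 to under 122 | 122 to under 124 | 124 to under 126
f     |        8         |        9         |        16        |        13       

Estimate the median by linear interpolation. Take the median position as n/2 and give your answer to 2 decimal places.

Cumulative frequencies: 8, 17, 33, 46
n = 46; position = n/2 = 23.
This falls in the class 122 to under 124: L = 122, F = 17, f = 16, h = 2.
Median ≈ 122 + ((23 − 17) / 16) × 2 = 122.7500

122.75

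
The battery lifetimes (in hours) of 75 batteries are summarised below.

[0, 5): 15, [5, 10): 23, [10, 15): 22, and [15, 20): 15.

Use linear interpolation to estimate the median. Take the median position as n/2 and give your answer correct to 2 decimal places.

Cumulative frequencies: 15, 38, 60, 75
n = 75; position = n/2 = 37.5.
This falls in the class [5, 10): L = 5, F = 15, f = 23, h = 5.
Median ≈ 5 + ((37.5 − 15) / 23) × 5 = 9.8913

9.89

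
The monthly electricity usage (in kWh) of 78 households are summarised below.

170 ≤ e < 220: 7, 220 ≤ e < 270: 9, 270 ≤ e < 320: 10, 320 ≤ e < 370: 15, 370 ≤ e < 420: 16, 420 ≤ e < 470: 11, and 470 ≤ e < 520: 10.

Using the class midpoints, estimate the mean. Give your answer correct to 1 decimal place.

Midpoints: 195, 245, 295, 345, 395, 445, 495
Σfm = 7×195 + 9×245 + 10×295 + 15×345 + 16×395 + 11×445 + 10×495 = 27860
n = Σf = 78
Mean = 27860 / 78 = 357.1795

357.2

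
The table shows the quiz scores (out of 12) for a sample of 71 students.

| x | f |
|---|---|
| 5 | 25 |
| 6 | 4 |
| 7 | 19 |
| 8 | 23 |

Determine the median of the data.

Cumulative frequencies: 25, 29, 48, 71
n = 71, so the median is the value in position (n+1)/2 = 36.
Position 36 falls at value 7.

7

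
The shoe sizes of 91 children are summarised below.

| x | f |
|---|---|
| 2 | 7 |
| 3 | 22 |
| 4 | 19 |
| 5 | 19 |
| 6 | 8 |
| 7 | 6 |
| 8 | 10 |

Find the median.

4

Cumulative frequencies: 7, 29, 48, 67, 75, 81, 91
n = 91, so the median is the value in position (n+1)/2 = 46.
Position 46 falls at value 4.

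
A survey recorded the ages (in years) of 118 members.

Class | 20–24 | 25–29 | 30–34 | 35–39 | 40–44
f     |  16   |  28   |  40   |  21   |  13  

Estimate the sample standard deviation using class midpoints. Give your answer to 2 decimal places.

5.91

Midpoints: 22, 27, 32, 37, 42
n = 118, Σfm = 3711, mean = 31.4492
Σfm² = 120797
Σf(m − x̄)² = Σfm² − (Σfm)²/n = 120797 − 3711²/118 = 4089.1949
Sample variance = 4089.1949 / 117 = 34.9504
Standard deviation = √34.9504 = 5.9119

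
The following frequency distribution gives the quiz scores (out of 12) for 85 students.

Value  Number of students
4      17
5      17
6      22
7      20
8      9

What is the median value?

6

Cumulative frequencies: 17, 34, 56, 76, 85
n = 85, so the median is the value in position (n+1)/2 = 43.
Position 43 falls at value 6.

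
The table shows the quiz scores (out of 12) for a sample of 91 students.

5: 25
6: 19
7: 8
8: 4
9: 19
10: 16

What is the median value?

Cumulative frequencies: 25, 44, 52, 56, 75, 91
n = 91, so the median is the value in position (n+1)/2 = 46.
Position 46 falls at value 7.

7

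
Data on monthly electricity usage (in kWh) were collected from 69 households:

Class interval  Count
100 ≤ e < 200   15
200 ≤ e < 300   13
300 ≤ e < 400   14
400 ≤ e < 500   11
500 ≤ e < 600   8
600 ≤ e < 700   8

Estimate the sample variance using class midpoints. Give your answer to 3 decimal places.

27510.656

Midpoints: 150, 250, 350, 450, 550, 650
n = 69, Σfm = 24950, mean = 361.5942
Σfm² = 10892500
Σf(m − x̄)² = Σfm² − (Σfm)²/n = 10892500 − 24950²/69 = 1870724.6377
Sample variance = 1870724.6377 / 68 = 27510.6564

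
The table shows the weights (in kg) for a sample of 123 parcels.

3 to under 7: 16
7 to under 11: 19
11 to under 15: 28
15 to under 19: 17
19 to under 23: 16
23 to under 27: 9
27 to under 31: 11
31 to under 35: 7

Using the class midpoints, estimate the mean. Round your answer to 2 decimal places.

16.38

Midpoints: 5, 9, 13, 17, 21, 25, 29, 33
Σfm = 16×5 + 19×9 + 28×13 + 17×17 + 16×21 + 9×25 + 11×29 + 7×33 = 2015
n = Σf = 123
Mean = 2015 / 123 = 16.3821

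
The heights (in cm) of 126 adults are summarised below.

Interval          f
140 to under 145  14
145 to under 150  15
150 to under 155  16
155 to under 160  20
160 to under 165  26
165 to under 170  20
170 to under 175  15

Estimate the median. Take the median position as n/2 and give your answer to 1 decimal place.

Cumulative frequencies: 14, 29, 45, 65, 91, 111, 126
n = 126; position = n/2 = 63.
This falls in the class 155 to under 160: L = 155, F = 45, f = 20, h = 5.
Median ≈ 155 + ((63 − 45) / 20) × 5 = 159.5000

159.5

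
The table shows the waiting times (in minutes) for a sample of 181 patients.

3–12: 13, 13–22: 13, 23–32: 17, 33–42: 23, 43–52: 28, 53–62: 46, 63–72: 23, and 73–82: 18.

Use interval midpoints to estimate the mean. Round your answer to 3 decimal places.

Midpoints: 7.5, 17.5, 27.5, 37.5, 47.5, 57.5, 67.5, 77.5
Σfm = 13×7.5 + 13×17.5 + 17×27.5 + 23×37.5 + 28×47.5 + 46×57.5 + 23×67.5 + 18×77.5 = 8577.5
n = Σf = 181
Mean = 8577.5 / 181 = 47.3895

47.390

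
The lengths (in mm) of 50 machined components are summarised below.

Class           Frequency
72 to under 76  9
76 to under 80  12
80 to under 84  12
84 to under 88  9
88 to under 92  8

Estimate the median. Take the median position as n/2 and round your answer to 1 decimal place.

81.3

Cumulative frequencies: 9, 21, 33, 42, 50
n = 50; position = n/2 = 25.
This falls in the class 80 to under 84: L = 80, F = 21, f = 12, h = 4.
Median ≈ 80 + ((25 − 21) / 12) × 4 = 81.3333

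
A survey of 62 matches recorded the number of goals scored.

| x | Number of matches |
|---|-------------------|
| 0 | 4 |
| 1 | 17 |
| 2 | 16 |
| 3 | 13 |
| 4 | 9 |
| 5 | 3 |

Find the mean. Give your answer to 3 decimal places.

Values: 0, 1, 2, 3, 4, 5
Σfx = 4×0 + 17×1 + 16×2 + 13×3 + 9×4 + 3×5 = 139
n = Σf = 62
Mean = 139 / 62 = 2.2419

2.242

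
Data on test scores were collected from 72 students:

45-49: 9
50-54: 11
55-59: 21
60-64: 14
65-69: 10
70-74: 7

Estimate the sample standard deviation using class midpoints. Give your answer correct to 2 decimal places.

Midpoints: 47, 52, 57, 62, 67, 72
n = 72, Σfm = 4234, mean = 58.8056
Σfm² = 252848
Σf(m − x̄)² = Σfm² − (Σfm)²/n = 252848 − 4234²/72 = 3865.2778
Sample variance = 3865.2778 / 71 = 54.4405
Standard deviation = √54.4405 = 7.3784

7.38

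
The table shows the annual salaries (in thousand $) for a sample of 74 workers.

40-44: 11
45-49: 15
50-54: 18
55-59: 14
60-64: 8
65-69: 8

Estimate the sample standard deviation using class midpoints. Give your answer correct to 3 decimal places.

7.699

Midpoints: 42, 47, 52, 57, 62, 67
n = 74, Σfm = 3933, mean = 53.1486
Σfm² = 213361
Σf(m − x̄)² = Σfm² − (Σfm)²/n = 213361 − 3933²/74 = 4327.3649
Sample variance = 4327.3649 / 73 = 59.2790
Standard deviation = √59.2790 = 7.6993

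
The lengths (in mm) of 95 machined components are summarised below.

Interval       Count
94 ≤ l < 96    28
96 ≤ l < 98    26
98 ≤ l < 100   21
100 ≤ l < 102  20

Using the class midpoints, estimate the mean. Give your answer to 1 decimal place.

97.7

Midpoints: 95, 97, 99, 101
Σfm = 28×95 + 26×97 + 21×99 + 20×101 = 9281
n = Σf = 95
Mean = 9281 / 95 = 97.6947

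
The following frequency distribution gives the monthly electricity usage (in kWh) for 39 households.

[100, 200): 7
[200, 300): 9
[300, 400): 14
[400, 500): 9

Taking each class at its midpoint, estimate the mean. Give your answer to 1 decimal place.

Midpoints: 150, 250, 350, 450
Σfm = 7×150 + 9×250 + 14×350 + 9×450 = 12250
n = Σf = 39
Mean = 12250 / 39 = 314.1026

314.1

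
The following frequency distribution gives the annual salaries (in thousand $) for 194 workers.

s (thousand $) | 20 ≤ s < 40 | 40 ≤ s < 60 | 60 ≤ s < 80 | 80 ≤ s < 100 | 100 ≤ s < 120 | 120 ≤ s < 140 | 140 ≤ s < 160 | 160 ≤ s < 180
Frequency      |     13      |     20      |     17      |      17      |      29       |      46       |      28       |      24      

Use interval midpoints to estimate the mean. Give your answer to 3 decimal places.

Midpoints: 30, 50, 70, 90, 110, 130, 150, 170
Σfm = 13×30 + 20×50 + 17×70 + 17×90 + 29×110 + 46×130 + 28×150 + 24×170 = 21560
n = Σf = 194
Mean = 21560 / 194 = 111.1340

111.134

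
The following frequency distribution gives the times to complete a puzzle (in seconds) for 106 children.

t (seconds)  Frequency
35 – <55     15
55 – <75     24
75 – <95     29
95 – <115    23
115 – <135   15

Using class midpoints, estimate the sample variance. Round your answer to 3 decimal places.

636.155

Midpoints: 45, 65, 85, 105, 125
n = 106, Σfm = 8990, mean = 84.8113
Σfm² = 829250
Σf(m − x̄)² = Σfm² − (Σfm)²/n = 829250 − 8990²/106 = 66796.2264
Sample variance = 66796.2264 / 105 = 636.1545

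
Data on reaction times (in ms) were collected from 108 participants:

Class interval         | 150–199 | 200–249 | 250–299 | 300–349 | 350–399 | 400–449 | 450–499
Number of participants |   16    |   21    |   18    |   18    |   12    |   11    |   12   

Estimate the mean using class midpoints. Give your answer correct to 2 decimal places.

Midpoints: 174.5, 224.5, 274.5, 324.5, 374.5, 424.5, 474.5
Σfm = 16×174.5 + 21×224.5 + 18×274.5 + 18×324.5 + 12×374.5 + 11×424.5 + 12×474.5 = 33146
n = Σf = 108
Mean = 33146 / 108 = 306.9074

306.91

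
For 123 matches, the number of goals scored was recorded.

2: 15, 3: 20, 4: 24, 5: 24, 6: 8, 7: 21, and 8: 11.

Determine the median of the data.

Cumulative frequencies: 15, 35, 59, 83, 91, 112, 123
n = 123, so the median is the value in position (n+1)/2 = 62.
Position 62 falls at value 5.

5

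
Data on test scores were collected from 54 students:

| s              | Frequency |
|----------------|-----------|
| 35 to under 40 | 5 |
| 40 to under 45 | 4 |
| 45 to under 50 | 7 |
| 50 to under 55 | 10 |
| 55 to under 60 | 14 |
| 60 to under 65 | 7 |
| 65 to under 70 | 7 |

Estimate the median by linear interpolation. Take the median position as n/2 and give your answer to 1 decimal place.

Cumulative frequencies: 5, 9, 16, 26, 40, 47, 54
n = 54; position = n/2 = 27.
This falls in the class 55 to under 60: L = 55, F = 26, f = 14, h = 5.
Median ≈ 55 + ((27 − 26) / 14) × 5 = 55.3571

55.4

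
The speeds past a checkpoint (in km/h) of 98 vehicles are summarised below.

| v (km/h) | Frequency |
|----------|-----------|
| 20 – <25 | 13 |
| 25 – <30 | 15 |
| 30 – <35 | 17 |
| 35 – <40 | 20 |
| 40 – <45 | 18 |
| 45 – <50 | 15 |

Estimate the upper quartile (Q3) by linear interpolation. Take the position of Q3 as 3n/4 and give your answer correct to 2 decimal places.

Cumulative frequencies: 13, 28, 45, 65, 83, 98
n = 98; position = 3n/4 = 73.5.
This falls in the class 40 – <45: L = 40, F = 65, f = 18, h = 5.
Upper quartile ≈ 40 + ((73.5 − 65) / 18) × 5 = 42.3611

42.36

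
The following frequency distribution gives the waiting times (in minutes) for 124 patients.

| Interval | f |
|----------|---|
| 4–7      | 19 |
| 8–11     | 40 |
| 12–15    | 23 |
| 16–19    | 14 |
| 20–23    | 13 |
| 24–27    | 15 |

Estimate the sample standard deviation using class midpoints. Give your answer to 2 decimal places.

6.42

Midpoints: 5.5, 9.5, 13.5, 17.5, 21.5, 25.5
n = 124, Σfm = 1702, mean = 13.7258
Σfm² = 28427
Σf(m − x̄)² = Σfm² − (Σfm)²/n = 28427 − 1702²/124 = 5065.6774
Sample variance = 5065.6774 / 123 = 41.1844
Standard deviation = √41.1844 = 6.4175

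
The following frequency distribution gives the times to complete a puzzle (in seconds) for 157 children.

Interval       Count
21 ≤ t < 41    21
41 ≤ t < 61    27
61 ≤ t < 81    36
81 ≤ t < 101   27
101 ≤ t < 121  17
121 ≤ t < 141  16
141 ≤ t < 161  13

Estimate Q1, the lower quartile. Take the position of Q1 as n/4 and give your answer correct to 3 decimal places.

Cumulative frequencies: 21, 48, 84, 111, 128, 144, 157
n = 157; position = n/4 = 39.25.
This falls in the class 41 ≤ t < 61: L = 41, F = 21, f = 27, h = 20.
Lower quartile ≈ 41 + ((39.25 − 21) / 27) × 20 = 54.5185

54.519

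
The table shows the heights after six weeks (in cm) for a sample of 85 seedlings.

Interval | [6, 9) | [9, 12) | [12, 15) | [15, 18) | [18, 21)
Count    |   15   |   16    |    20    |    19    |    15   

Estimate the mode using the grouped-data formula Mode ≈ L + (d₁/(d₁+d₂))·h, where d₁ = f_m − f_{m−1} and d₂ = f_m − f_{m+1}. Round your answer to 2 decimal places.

14.40

Modal class: [12, 15) (highest frequency 20).
d₁ = 20 − 16 = 4, d₂ = 20 − 19 = 1
Mode ≈ 12 + (4/(4+1)) × 3 = 12 + 2.4000 = 14.4000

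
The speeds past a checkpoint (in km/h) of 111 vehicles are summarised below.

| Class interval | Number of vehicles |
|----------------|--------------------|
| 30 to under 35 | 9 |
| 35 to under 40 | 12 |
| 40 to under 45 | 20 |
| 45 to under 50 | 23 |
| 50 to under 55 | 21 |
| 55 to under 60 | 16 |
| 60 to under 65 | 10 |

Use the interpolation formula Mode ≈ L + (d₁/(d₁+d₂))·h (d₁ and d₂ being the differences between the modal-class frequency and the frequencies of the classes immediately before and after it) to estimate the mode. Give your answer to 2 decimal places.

Modal class: 45 to under 50 (highest frequency 23).
d₁ = 23 − 20 = 3, d₂ = 23 − 21 = 2
Mode ≈ 45 + (3/(3+2)) × 5 = 45 + 3.0000 = 48.0000

48.00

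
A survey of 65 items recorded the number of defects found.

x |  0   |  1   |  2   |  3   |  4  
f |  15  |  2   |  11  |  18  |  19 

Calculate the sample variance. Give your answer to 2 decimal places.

Values: 0, 1, 2, 3, 4
n = 65, Σfx = 154, mean = 2.3692
Σfx² = 512
Σf(x − x̄)² = Σfx² − (Σfx)²/n = 512 − 154²/65 = 147.1385
Sample variance = 147.1385 / 64 = 2.2990

2.30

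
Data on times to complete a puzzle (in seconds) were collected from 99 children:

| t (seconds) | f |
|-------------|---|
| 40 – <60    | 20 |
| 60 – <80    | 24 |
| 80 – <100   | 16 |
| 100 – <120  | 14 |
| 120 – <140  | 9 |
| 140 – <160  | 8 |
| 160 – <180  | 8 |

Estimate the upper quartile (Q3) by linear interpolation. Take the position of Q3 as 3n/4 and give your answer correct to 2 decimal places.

Cumulative frequencies: 20, 44, 60, 74, 83, 91, 99
n = 99; position = 3n/4 = 74.25.
This falls in the class 120 – <140: L = 120, F = 74, f = 9, h = 20.
Upper quartile ≈ 120 + ((74.25 − 74) / 9) × 20 = 120.5556

120.56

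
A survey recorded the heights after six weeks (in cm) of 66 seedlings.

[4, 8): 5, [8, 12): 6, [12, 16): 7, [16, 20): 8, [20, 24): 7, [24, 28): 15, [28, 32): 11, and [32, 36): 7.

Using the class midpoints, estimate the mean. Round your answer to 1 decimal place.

21.9

Midpoints: 6, 10, 14, 18, 22, 26, 30, 34
Σfm = 5×6 + 6×10 + 7×14 + 8×18 + 7×22 + 15×26 + 11×30 + 7×34 = 1444
n = Σf = 66
Mean = 1444 / 66 = 21.8788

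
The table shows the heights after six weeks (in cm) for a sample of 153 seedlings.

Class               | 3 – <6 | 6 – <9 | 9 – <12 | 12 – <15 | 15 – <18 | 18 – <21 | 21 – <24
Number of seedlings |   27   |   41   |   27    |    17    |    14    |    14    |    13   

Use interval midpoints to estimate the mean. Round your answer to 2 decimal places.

11.36

Midpoints: 4.5, 7.5, 10.5, 13.5, 16.5, 19.5, 22.5
Σfm = 27×4.5 + 41×7.5 + 27×10.5 + 17×13.5 + 14×16.5 + 14×19.5 + 13×22.5 = 1738.5
n = Σf = 153
Mean = 1738.5 / 153 = 11.3627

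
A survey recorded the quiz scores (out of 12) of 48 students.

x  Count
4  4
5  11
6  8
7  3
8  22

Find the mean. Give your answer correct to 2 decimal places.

6.58

Values: 4, 5, 6, 7, 8
Σfx = 4×4 + 11×5 + 8×6 + 3×7 + 22×8 = 316
n = Σf = 48
Mean = 316 / 48 = 6.5833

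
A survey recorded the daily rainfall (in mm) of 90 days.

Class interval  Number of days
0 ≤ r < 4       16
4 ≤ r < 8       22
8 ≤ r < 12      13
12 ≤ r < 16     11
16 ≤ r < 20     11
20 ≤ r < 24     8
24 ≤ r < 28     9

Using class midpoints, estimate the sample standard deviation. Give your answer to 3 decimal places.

7.819

Midpoints: 2, 6, 10, 14, 18, 22, 26
n = 90, Σfm = 1056, mean = 11.7333
Σfm² = 17832
Σf(m − x̄)² = Σfm² − (Σfm)²/n = 17832 − 1056²/90 = 5441.6000
Sample variance = 5441.6000 / 89 = 61.1416
Standard deviation = √61.1416 = 7.8193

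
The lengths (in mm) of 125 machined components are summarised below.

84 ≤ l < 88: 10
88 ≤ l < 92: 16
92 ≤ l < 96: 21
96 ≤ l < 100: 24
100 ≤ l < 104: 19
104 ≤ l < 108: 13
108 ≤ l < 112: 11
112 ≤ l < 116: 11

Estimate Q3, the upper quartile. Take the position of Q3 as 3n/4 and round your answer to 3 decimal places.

Cumulative frequencies: 10, 26, 47, 71, 90, 103, 114, 125
n = 125; position = 3n/4 = 93.75.
This falls in the class 104 ≤ l < 108: L = 104, F = 90, f = 13, h = 4.
Upper quartile ≈ 104 + ((93.75 − 90) / 13) × 4 = 105.1538

105.154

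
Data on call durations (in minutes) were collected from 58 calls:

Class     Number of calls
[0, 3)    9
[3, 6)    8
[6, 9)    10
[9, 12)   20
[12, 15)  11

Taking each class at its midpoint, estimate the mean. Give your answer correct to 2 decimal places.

Midpoints: 1.5, 4.5, 7.5, 10.5, 13.5
Σfm = 9×1.5 + 8×4.5 + 10×7.5 + 20×10.5 + 11×13.5 = 483
n = Σf = 58
Mean = 483 / 58 = 8.3276

8.33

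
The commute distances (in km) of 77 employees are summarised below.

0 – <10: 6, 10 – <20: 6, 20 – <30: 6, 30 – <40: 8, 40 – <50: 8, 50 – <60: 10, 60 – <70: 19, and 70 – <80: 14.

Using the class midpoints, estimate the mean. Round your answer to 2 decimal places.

Midpoints: 5, 15, 25, 35, 45, 55, 65, 75
Σfm = 6×5 + 6×15 + 6×25 + 8×35 + 8×45 + 10×55 + 19×65 + 14×75 = 3745
n = Σf = 77
Mean = 3745 / 77 = 48.6364

48.64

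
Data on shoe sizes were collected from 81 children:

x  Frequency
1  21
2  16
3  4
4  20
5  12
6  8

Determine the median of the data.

Cumulative frequencies: 21, 37, 41, 61, 73, 81
n = 81, so the median is the value in position (n+1)/2 = 41.
Position 41 falls at value 3.

3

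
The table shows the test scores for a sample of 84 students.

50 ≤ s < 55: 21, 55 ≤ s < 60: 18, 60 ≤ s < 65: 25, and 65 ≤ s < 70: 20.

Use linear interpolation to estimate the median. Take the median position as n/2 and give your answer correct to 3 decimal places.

60.600

Cumulative frequencies: 21, 39, 64, 84
n = 84; position = n/2 = 42.
This falls in the class 60 ≤ s < 65: L = 60, F = 39, f = 25, h = 5.
Median ≈ 60 + ((42 − 39) / 25) × 5 = 60.6000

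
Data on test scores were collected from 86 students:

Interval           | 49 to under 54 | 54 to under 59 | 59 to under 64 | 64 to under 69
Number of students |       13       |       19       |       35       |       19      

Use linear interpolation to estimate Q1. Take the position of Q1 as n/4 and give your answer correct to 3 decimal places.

56.237

Cumulative frequencies: 13, 32, 67, 86
n = 86; position = n/4 = 21.5.
This falls in the class 54 to under 59: L = 54, F = 13, f = 19, h = 5.
Lower quartile ≈ 54 + ((21.5 − 13) / 19) × 5 = 56.2368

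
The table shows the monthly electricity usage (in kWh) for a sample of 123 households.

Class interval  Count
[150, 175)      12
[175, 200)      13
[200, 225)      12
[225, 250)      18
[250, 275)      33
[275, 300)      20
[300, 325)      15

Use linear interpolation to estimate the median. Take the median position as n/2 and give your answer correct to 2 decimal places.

Cumulative frequencies: 12, 25, 37, 55, 88, 108, 123
n = 123; position = n/2 = 61.5.
This falls in the class [250, 275): L = 250, F = 55, f = 33, h = 25.
Median ≈ 250 + ((61.5 − 55) / 33) × 25 = 254.9242

254.92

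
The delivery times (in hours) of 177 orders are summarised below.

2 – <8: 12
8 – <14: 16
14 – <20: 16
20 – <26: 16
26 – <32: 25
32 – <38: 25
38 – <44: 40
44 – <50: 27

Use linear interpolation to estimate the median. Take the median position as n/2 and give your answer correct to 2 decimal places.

32.84

Cumulative frequencies: 12, 28, 44, 60, 85, 110, 150, 177
n = 177; position = n/2 = 88.5.
This falls in the class 32 – <38: L = 32, F = 85, f = 25, h = 6.
Median ≈ 32 + ((88.5 − 85) / 25) × 6 = 32.8400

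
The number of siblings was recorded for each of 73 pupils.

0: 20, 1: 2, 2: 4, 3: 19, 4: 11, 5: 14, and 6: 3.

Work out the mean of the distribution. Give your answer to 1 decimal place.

2.7

Values: 0, 1, 2, 3, 4, 5, 6
Σfx = 20×0 + 2×1 + 4×2 + 19×3 + 11×4 + 14×5 + 3×6 = 199
n = Σf = 73
Mean = 199 / 73 = 2.7260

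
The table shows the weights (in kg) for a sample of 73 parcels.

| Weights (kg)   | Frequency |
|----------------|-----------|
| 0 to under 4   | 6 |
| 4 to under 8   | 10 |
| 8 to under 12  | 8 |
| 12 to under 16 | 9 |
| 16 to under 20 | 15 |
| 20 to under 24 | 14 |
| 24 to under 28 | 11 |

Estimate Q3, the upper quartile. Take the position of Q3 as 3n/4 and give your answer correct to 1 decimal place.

21.9

Cumulative frequencies: 6, 16, 24, 33, 48, 62, 73
n = 73; position = 3n/4 = 54.75.
This falls in the class 20 to under 24: L = 20, F = 48, f = 14, h = 4.
Upper quartile ≈ 20 + ((54.75 − 48) / 14) × 4 = 21.9286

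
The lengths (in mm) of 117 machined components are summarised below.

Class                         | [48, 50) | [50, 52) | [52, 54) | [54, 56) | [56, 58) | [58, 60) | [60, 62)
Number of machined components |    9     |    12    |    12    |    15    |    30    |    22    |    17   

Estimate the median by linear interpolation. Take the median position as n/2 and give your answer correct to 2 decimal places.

56.70

Cumulative frequencies: 9, 21, 33, 48, 78, 100, 117
n = 117; position = n/2 = 58.5.
This falls in the class [56, 58): L = 56, F = 48, f = 30, h = 2.
Median ≈ 56 + ((58.5 − 48) / 30) × 2 = 56.7000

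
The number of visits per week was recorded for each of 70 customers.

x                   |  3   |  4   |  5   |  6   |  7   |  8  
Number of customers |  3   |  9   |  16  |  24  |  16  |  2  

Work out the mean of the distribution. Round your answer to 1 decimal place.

Values: 3, 4, 5, 6, 7, 8
Σfx = 3×3 + 9×4 + 16×5 + 24×6 + 16×7 + 2×8 = 397
n = Σf = 70
Mean = 397 / 70 = 5.6714

5.7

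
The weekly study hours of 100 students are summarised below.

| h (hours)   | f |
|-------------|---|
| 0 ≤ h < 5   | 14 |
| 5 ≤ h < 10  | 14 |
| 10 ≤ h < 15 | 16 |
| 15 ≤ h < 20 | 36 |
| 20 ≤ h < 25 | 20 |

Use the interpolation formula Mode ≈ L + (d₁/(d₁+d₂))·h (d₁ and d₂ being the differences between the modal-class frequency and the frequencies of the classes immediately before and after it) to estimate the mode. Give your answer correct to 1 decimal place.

17.8

Modal class: 15 ≤ h < 20 (highest frequency 36).
d₁ = 36 − 16 = 20, d₂ = 36 − 20 = 16
Mode ≈ 15 + (20/(20+16)) × 5 = 15 + 2.7778 = 17.7778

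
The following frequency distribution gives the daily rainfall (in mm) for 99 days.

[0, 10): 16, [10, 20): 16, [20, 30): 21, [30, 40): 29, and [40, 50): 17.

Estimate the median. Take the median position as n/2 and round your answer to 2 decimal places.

Cumulative frequencies: 16, 32, 53, 82, 99
n = 99; position = n/2 = 49.5.
This falls in the class [20, 30): L = 20, F = 32, f = 21, h = 10.
Median ≈ 20 + ((49.5 − 32) / 21) × 10 = 28.3333

28.33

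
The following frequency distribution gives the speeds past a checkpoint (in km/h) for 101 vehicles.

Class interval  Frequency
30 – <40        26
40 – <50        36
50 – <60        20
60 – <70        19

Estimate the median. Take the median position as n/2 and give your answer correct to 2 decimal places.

Cumulative frequencies: 26, 62, 82, 101
n = 101; position = n/2 = 50.5.
This falls in the class 40 – <50: L = 40, F = 26, f = 36, h = 10.
Median ≈ 40 + ((50.5 − 26) / 36) × 10 = 46.8056

46.81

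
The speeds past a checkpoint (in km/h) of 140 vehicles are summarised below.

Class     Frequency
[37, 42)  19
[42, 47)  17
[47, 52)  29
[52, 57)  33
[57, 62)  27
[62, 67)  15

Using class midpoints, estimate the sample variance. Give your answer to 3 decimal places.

Midpoints: 39.5, 44.5, 49.5, 54.5, 59.5, 64.5
n = 140, Σfm = 7315, mean = 52.2500
Σfm² = 390375
Σf(m − x̄)² = Σfm² − (Σfm)²/n = 390375 − 7315²/140 = 8166.2500
Sample variance = 8166.2500 / 139 = 58.7500

58.750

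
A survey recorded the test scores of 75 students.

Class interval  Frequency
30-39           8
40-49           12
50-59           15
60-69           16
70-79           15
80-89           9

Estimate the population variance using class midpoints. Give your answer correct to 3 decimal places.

Midpoints: 34.5, 44.5, 54.5, 64.5, 74.5, 84.5
n = 75, Σfm = 4537.5, mean = 60.5000
Σfm² = 291918.75
Σf(m − x̄)² = Σfm² − (Σfm)²/n = 291918.75 − 4537.5²/75 = 17400.0000
Population variance = 17400.0000 / 75 = 232.0000

232.000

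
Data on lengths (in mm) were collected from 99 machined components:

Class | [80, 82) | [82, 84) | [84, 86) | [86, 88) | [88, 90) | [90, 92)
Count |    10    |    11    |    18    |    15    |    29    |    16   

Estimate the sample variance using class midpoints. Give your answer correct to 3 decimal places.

9.967

Midpoints: 81, 83, 85, 87, 89, 91
n = 99, Σfm = 8595, mean = 86.8182
Σfm² = 747179
Σf(m − x̄)² = Σfm² − (Σfm)²/n = 747179 − 8595²/99 = 976.7273
Sample variance = 976.7273 / 98 = 9.9666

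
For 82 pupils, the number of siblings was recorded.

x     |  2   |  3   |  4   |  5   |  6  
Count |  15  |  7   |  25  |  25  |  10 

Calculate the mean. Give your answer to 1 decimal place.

Values: 2, 3, 4, 5, 6
Σfx = 15×2 + 7×3 + 25×4 + 25×5 + 10×6 = 336
n = Σf = 82
Mean = 336 / 82 = 4.0976

4.1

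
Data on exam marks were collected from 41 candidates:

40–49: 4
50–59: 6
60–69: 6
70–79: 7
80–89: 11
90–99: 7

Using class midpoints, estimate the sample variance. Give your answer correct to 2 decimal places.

260.98

Midpoints: 44.5, 54.5, 64.5, 74.5, 84.5, 94.5
n = 41, Σfm = 3004.5, mean = 73.2805
Σfm² = 230610.25
Σf(m − x̄)² = Σfm² − (Σfm)²/n = 230610.25 − 3004.5²/41 = 10439.0244
Sample variance = 10439.0244 / 40 = 260.9756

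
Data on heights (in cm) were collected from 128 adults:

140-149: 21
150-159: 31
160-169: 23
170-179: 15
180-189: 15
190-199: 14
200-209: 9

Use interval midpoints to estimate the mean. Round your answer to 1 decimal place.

168.4

Midpoints: 144.5, 154.5, 164.5, 174.5, 184.5, 194.5, 204.5
Σfm = 21×144.5 + 31×154.5 + 23×164.5 + 15×174.5 + 15×184.5 + 14×194.5 + 9×204.5 = 21556
n = Σf = 128
Mean = 21556 / 128 = 168.4062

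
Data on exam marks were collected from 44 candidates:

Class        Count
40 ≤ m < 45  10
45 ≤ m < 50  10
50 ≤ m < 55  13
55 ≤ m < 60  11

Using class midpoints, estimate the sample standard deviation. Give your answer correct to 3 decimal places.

Midpoints: 42.5, 47.5, 52.5, 57.5
n = 44, Σfm = 2215, mean = 50.3409
Σfm² = 112825
Σf(m − x̄)² = Σfm² − (Σfm)²/n = 112825 − 2215²/44 = 1319.8864
Sample variance = 1319.8864 / 43 = 30.6950
Standard deviation = √30.6950 = 5.5403

5.540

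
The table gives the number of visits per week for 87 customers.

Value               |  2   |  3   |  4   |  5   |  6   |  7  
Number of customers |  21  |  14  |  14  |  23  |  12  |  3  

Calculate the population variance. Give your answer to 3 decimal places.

Values: 2, 3, 4, 5, 6, 7
n = 87, Σfx = 348, mean = 4.0000
Σfx² = 1588
Σf(x − x̄)² = Σfx² − (Σfx)²/n = 1588 − 348²/87 = 196.0000
Population variance = 196.0000 / 87 = 2.2529

2.253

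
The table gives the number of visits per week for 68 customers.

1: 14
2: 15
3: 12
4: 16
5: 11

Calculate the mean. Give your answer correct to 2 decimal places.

2.93

Values: 1, 2, 3, 4, 5
Σfx = 14×1 + 15×2 + 12×3 + 16×4 + 11×5 = 199
n = Σf = 68
Mean = 199 / 68 = 2.9265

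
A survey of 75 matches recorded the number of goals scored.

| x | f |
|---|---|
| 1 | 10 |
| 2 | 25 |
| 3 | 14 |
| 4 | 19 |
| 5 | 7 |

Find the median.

Cumulative frequencies: 10, 35, 49, 68, 75
n = 75, so the median is the value in position (n+1)/2 = 38.
Position 38 falls at value 3.

3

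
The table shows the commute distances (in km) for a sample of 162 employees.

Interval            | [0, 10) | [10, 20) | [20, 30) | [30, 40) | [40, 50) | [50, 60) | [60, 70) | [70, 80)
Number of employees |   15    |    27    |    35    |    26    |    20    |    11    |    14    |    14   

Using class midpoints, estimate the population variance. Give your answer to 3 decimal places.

Midpoints: 5, 15, 25, 35, 45, 55, 65, 75
n = 162, Σfm = 5730, mean = 35.3704
Σfm² = 271850
Σf(m − x̄)² = Σfm² − (Σfm)²/n = 271850 − 5730²/162 = 69177.7778
Population variance = 69177.7778 / 162 = 427.0233

427.023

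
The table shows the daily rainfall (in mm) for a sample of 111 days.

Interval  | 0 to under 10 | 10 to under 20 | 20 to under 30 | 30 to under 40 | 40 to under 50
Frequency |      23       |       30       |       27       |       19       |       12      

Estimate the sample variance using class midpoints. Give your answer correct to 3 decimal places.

162.899

Midpoints: 5, 15, 25, 35, 45
n = 111, Σfm = 2445, mean = 22.0270
Σfm² = 71775
Σf(m − x̄)² = Σfm² − (Σfm)²/n = 71775 − 2445²/111 = 17918.9189
Sample variance = 17918.9189 / 110 = 162.8993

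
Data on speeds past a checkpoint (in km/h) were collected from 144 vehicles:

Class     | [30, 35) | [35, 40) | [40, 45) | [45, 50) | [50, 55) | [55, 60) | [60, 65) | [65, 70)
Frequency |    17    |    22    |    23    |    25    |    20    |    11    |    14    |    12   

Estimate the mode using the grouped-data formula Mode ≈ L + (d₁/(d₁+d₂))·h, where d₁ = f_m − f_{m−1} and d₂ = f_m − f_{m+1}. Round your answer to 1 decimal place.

Modal class: [45, 50) (highest frequency 25).
d₁ = 25 − 23 = 2, d₂ = 25 − 20 = 5
Mode ≈ 45 + (2/(2+5)) × 5 = 45 + 1.4286 = 46.4286

46.4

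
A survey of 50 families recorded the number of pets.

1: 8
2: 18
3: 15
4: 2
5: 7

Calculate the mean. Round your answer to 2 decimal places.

Values: 1, 2, 3, 4, 5
Σfx = 8×1 + 18×2 + 15×3 + 2×4 + 7×5 = 132
n = Σf = 50
Mean = 132 / 50 = 2.6400

2.64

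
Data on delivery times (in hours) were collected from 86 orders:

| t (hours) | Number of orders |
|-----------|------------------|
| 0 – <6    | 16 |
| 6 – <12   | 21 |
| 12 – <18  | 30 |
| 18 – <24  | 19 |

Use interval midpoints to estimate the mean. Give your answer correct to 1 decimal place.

12.6

Midpoints: 3, 9, 15, 21
Σfm = 16×3 + 21×9 + 30×15 + 19×21 = 1086
n = Σf = 86
Mean = 1086 / 86 = 12.6279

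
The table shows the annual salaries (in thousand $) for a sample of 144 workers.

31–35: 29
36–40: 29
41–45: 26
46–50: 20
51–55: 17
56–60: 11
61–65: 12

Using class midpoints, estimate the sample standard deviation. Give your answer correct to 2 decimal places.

Midpoints: 33, 38, 43, 48, 53, 58, 63
n = 144, Σfm = 6432, mean = 44.6667
Σfm² = 299996
Σf(m − x̄)² = Σfm² − (Σfm)²/n = 299996 − 6432²/144 = 12700.0000
Sample variance = 12700.0000 / 143 = 88.8112
Standard deviation = √88.8112 = 9.4240

9.42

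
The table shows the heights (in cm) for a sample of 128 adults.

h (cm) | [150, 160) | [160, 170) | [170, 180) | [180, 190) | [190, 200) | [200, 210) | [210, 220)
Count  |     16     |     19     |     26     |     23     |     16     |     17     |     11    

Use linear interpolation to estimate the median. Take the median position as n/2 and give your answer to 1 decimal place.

181.3

Cumulative frequencies: 16, 35, 61, 84, 100, 117, 128
n = 128; position = n/2 = 64.
This falls in the class [180, 190): L = 180, F = 61, f = 23, h = 10.
Median ≈ 180 + ((64 − 61) / 23) × 10 = 181.3043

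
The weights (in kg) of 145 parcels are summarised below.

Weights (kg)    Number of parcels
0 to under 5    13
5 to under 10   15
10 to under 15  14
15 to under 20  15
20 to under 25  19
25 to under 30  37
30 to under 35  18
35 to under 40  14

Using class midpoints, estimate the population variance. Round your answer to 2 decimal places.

111.15

Midpoints: 2.5, 7.5, 12.5, 17.5, 22.5, 27.5, 32.5, 37.5
n = 145, Σfm = 3137.5, mean = 21.6379
Σfm² = 84006.25
Σf(m − x̄)² = Σfm² − (Σfm)²/n = 84006.25 − 3137.5²/145 = 16117.2414
Population variance = 16117.2414 / 145 = 111.1534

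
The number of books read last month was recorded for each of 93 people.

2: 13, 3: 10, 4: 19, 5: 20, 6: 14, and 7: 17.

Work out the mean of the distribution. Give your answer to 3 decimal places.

Values: 2, 3, 4, 5, 6, 7
Σfx = 13×2 + 10×3 + 19×4 + 20×5 + 14×6 + 17×7 = 435
n = Σf = 93
Mean = 435 / 93 = 4.6774

4.677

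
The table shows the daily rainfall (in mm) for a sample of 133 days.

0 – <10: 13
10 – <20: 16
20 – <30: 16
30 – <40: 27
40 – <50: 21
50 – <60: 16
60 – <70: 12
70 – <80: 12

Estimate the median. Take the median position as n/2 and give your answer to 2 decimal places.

Cumulative frequencies: 13, 29, 45, 72, 93, 109, 121, 133
n = 133; position = n/2 = 66.5.
This falls in the class 30 – <40: L = 30, F = 45, f = 27, h = 10.
Median ≈ 30 + ((66.5 − 45) / 27) × 10 = 37.9630

37.96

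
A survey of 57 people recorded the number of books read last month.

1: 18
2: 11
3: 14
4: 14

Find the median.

Cumulative frequencies: 18, 29, 43, 57
n = 57, so the median is the value in position (n+1)/2 = 29.
Position 29 falls at value 2.

2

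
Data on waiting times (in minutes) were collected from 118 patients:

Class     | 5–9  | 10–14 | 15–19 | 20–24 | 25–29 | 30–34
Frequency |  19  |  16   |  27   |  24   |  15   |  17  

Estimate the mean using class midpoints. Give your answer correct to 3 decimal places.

Midpoints: 7, 12, 17, 22, 27, 32
Σfm = 19×7 + 16×12 + 27×17 + 24×22 + 15×27 + 17×32 = 2261
n = Σf = 118
Mean = 2261 / 118 = 19.1610

19.161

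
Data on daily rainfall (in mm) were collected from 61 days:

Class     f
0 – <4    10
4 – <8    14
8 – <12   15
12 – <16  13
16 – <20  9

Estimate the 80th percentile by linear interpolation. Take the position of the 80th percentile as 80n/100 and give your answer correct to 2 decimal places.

Cumulative frequencies: 10, 24, 39, 52, 61
n = 61; position = 80n/100 = 48.8.
This falls in the class 12 – <16: L = 12, F = 39, f = 13, h = 4.
80th percentile ≈ 12 + ((48.8 − 39) / 13) × 4 = 15.0154

15.02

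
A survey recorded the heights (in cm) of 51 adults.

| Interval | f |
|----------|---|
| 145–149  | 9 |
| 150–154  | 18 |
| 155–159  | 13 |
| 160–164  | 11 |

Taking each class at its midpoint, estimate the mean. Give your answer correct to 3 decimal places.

Midpoints: 147, 152, 157, 162
Σfm = 9×147 + 18×152 + 13×157 + 11×162 = 7882
n = Σf = 51
Mean = 7882 / 51 = 154.5490

154.549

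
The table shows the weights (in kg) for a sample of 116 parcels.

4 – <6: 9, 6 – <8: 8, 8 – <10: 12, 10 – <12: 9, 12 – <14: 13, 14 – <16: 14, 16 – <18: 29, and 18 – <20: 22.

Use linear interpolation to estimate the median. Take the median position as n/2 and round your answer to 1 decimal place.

Cumulative frequencies: 9, 17, 29, 38, 51, 65, 94, 116
n = 116; position = n/2 = 58.
This falls in the class 14 – <16: L = 14, F = 51, f = 14, h = 2.
Median ≈ 14 + ((58 − 51) / 14) × 2 = 15.0000

15.0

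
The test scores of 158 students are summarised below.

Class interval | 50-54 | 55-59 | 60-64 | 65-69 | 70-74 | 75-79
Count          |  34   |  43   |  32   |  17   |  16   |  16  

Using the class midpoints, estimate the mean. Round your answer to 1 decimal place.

Midpoints: 52, 57, 62, 67, 72, 77
Σfm = 34×52 + 43×57 + 32×62 + 17×67 + 16×72 + 16×77 = 9726
n = Σf = 158
Mean = 9726 / 158 = 61.5570

61.6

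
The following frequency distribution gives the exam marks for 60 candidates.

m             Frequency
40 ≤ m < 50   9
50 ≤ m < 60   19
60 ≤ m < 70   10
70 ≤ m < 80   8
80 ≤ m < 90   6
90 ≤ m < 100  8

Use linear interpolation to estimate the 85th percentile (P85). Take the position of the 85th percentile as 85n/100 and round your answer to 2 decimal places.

88.33

Cumulative frequencies: 9, 28, 38, 46, 52, 60
n = 60; position = 85n/100 = 51.
This falls in the class 80 ≤ m < 90: L = 80, F = 46, f = 6, h = 10.
85th percentile ≈ 80 + ((51 − 46) / 6) × 10 = 88.3333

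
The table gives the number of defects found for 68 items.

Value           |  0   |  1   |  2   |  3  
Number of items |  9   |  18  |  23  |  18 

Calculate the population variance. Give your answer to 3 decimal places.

Values: 0, 1, 2, 3
n = 68, Σfx = 118, mean = 1.7353
Σfx² = 272
Σf(x − x̄)² = Σfx² − (Σfx)²/n = 272 − 118²/68 = 67.2353
Population variance = 67.2353 / 68 = 0.9888

0.989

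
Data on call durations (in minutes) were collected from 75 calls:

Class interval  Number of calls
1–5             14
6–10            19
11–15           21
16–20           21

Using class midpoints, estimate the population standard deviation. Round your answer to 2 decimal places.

5.38

Midpoints: 3, 8, 13, 18
n = 75, Σfm = 845, mean = 11.2667
Σfm² = 11695
Σf(m − x̄)² = Σfm² − (Σfm)²/n = 11695 − 845²/75 = 2174.6667
Population variance = 2174.6667 / 75 = 28.9956
Standard deviation = √28.9956 = 5.3848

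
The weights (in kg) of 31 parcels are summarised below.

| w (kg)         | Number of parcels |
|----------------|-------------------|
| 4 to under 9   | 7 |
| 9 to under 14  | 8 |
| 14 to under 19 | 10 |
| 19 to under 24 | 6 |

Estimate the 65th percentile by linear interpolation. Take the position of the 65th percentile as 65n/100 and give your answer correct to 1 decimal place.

16.6

Cumulative frequencies: 7, 15, 25, 31
n = 31; position = 65n/100 = 20.15.
This falls in the class 14 to under 19: L = 14, F = 15, f = 10, h = 5.
65th percentile ≈ 14 + ((20.15 − 15) / 10) × 5 = 16.5750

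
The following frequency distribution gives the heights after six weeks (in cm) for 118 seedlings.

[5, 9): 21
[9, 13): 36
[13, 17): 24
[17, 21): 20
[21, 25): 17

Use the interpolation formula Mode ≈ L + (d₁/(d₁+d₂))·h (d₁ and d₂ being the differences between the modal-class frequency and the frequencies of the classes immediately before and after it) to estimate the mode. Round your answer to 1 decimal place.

11.2

Modal class: [9, 13) (highest frequency 36).
d₁ = 36 − 21 = 15, d₂ = 36 − 24 = 12
Mode ≈ 9 + (15/(15+12)) × 4 = 9 + 2.2222 = 11.2222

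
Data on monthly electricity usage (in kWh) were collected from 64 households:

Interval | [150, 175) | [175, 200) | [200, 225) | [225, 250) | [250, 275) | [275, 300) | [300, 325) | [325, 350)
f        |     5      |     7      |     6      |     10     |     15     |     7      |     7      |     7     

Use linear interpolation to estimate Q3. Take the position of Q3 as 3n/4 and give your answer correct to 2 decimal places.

292.86

Cumulative frequencies: 5, 12, 18, 28, 43, 50, 57, 64
n = 64; position = 3n/4 = 48.
This falls in the class [275, 300): L = 275, F = 43, f = 7, h = 25.
Upper quartile ≈ 275 + ((48 − 43) / 7) × 25 = 292.8571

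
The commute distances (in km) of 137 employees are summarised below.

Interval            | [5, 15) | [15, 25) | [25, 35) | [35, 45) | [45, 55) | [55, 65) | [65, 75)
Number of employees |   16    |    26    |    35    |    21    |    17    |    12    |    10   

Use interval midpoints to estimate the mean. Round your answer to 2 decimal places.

Midpoints: 10, 20, 30, 40, 50, 60, 70
Σfm = 16×10 + 26×20 + 35×30 + 21×40 + 17×50 + 12×60 + 10×70 = 4840
n = Σf = 137
Mean = 4840 / 137 = 35.3285

35.33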